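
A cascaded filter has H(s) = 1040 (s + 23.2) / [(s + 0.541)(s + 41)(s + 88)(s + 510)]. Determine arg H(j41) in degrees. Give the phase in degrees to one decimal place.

∠(j41 + 23.2) = arctan(41/23.2) = 60.50°
∠(j41 + 0.541) = arctan(41/0.541) = 89.24°
∠(j41 + 41) = arctan(41/41) = 45.00°
∠(j41 + 88) = arctan(41/88) = 24.98°
∠(j41 + 510) = arctan(41/510) = 4.60°
∠H(j41) = 60.50° − (89.24° + 45.00° + 24.98° + 4.60°) = -103.33°

-103.3 deg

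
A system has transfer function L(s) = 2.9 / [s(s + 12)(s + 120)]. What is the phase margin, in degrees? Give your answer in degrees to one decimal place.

90.0°

Gain crossover: |L(jω)| = 1 at ω ≈ 0.00201 rad/sec.
∠L(j0.00201) = −90° − arctan(0.00201/12) − arctan(0.00201/120) ≈ -90.01°
PM = 180° + (-90.01°) = 89.99°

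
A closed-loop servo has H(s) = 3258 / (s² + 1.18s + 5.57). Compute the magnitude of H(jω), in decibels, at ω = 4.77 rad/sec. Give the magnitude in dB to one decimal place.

45.1 dB

|(j4.77)² + 1.18(j4.77) + 5.57| = |-17.183 + j5.6286| = 18.08
|H(j4.77)| = 3258 / 18.08 = 180.19
20 log₁₀(180.19) = 45.11 dB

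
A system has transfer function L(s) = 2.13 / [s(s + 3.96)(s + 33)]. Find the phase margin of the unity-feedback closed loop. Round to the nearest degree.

90 deg

Gain crossover: |L(jω)| = 1 at ω ≈ 0.0163 rad/sec.
∠L(j0.0163) = −90° − arctan(0.0163/3.96) − arctan(0.0163/33) ≈ -90.26°
PM = 180° + (-90.26°) = 89.74°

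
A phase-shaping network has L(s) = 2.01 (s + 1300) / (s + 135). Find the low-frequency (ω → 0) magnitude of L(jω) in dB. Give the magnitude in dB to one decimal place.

25.7 dB

L(0) = 2.01 × 1300 / 135 = 19.356
20 log₁₀(19.356) = 25.74 dB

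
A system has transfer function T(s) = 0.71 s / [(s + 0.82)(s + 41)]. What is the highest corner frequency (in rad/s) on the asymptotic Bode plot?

41 rad/s

Break frequencies occur at each pole and zero magnitude: 0.82 rad/s, 41 rad/s.
The highest is 41 rad/s.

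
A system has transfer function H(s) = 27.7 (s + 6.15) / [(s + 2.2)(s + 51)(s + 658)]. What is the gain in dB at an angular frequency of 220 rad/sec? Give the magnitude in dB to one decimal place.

|j220 + 6.15| = √(220² + 6.15²) = 220.1
|j220 + 2.2| = √(220² + 2.2²) = 220
|j220 + 51| = √(220² + 51²) = 225.8
|j220 + 658| = √(220² + 658²) = 693.8
|H(j220)| = 27.7 × 220.1 / (220 × 225.8 × 693.8) = 0.00017685
20 log₁₀(0.00017685) = -75.05 dB

-75.0 dB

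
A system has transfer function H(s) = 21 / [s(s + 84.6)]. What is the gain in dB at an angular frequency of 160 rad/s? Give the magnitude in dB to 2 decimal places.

|j160 + 84.6| = √(160² + 84.6²) = 181
|j160| = 160
|H(j160)| = 21 / (181 × 160) = 0.00072518
20 log₁₀(0.00072518) = -62.791 dB

-62.79 dB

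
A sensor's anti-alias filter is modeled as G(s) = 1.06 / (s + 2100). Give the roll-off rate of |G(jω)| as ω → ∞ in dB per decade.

-20 dB/decade

With 0 zeros and 1 pole, the high-frequency asymptotic slope is 20 × (0 − 1) = -20 dB/decade.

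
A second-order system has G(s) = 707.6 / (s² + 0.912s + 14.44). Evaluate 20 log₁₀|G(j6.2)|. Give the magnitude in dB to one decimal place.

29.2 dB

|(j6.2)² + 0.912(j6.2) + 14.44| = |-24 + j5.6544| = 24.66
|G(j6.2)| = 707.6 / 24.66 = 28.698
20 log₁₀(28.698) = 29.16 dB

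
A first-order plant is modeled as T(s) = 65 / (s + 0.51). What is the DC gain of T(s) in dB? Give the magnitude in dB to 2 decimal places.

42.11 dB

T(0) = 65 / 0.51 = 127.45
20 log₁₀(127.45) = 42.107 dB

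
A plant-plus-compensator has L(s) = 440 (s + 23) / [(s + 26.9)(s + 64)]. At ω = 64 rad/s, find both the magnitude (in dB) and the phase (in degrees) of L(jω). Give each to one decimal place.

|j64 + 23| = √(64² + 23²) = 68.01
|j64 + 26.9| = √(64² + 26.9²) = 69.42
|j64 + 64| = √(64² + 64²) = 90.51
|L(j64)| = 440 × 68.01 / (69.42 × 90.51) = 4.7622
20 log₁₀(4.7622) = 13.56 dB
∠(j64 + 23) = arctan(64/23) = 70.23°
∠(j64 + 26.9) = arctan(64/26.9) = 67.20°
∠(j64 + 64) = arctan(64/64) = 45.00°
∠L(j64) = 70.23° − (67.20° + 45.00°) = -41.97°

|L| = 13.6 dB, ∠L = -42.0 deg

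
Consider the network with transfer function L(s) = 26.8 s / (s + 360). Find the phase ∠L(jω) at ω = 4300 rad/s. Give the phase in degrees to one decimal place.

∠(j4300) = 90.00°
∠(j4300 + 360) = arctan(4300/360) = 85.21°
∠L(j4300) = 90.00° − 85.21° = 4.79°

4.8°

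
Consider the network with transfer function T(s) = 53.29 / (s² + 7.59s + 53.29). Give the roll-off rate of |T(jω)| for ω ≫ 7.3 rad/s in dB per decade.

With 0 zeros and 2 poles, the high-frequency asymptotic slope is 20 × (0 − 2) = -40 dB/decade.

-40 dB/decade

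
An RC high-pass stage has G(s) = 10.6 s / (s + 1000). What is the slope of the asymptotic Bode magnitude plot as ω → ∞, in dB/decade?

0 dB/decade

With 1 zero and 1 pole, the high-frequency asymptotic slope is 20 × (1 − 1) = 0 dB/decade.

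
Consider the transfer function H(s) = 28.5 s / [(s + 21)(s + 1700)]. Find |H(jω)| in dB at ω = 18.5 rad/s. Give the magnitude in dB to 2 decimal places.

|j18.5| = 18.5
|j18.5 + 21| = √(18.5² + 21²) = 27.99
|j18.5 + 1700| = √(18.5² + 1700²) = 1700
|H(j18.5)| = 28.5 × 18.5 / (27.99 × 1700) = 0.011081
20 log₁₀(0.011081) = -39.108 dB

-39.11 dB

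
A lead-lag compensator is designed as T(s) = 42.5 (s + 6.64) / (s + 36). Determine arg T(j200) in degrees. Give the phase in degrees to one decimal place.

∠(j200 + 6.64) = arctan(200/6.64) = 88.10°
∠(j200 + 36) = arctan(200/36) = 79.80°
∠T(j200) = 88.10° − 79.80° = 8.30°

8.3°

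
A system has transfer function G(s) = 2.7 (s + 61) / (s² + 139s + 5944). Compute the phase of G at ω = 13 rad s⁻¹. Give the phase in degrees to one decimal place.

-5.3°

∠(j13 + 61) = arctan(13/61) = 12.03°
∠[(j13)² + 139(j13) + 5944] = ∠[5775 + j1807] = 17.37°
∠G(j13) = 12.03° − 17.37° = -5.34°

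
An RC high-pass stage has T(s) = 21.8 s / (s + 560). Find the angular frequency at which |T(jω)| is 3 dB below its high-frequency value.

560 rad/sec

For a single-pole high-pass, the −3 dB point is at the pole: ω = 560 rad/sec.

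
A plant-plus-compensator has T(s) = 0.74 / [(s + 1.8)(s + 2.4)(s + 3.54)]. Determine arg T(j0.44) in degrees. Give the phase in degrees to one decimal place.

∠(j0.44 + 1.8) = arctan(0.44/1.8) = 13.74°
∠(j0.44 + 2.4) = arctan(0.44/2.4) = 10.39°
∠(j0.44 + 3.54) = arctan(0.44/3.54) = 7.09°
∠T(j0.44) = − (13.74° + 10.39° + 7.09°) = -31.21°

-31.2°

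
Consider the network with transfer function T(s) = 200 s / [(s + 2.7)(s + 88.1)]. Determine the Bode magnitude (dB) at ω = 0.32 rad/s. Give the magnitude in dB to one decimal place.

|j0.32| = 0.32
|j0.32 + 2.7| = √(0.32² + 2.7²) = 2.719
|j0.32 + 88.1| = √(0.32² + 88.1²) = 88.1
|T(j0.32)| = 200 × 0.32 / (2.719 × 88.1) = 0.26718
20 log₁₀(0.26718) = -11.46 dB

-11.5 dB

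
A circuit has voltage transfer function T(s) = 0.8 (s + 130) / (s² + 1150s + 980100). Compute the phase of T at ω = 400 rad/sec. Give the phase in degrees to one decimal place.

42.7°

∠(j400 + 130) = arctan(400/130) = 72.00°
∠[(j400)² + 1150(j400) + 980100] = ∠[8.201e+05 + j4.6e+05] = 29.29°
∠T(j400) = 72.00° − 29.29° = 42.71°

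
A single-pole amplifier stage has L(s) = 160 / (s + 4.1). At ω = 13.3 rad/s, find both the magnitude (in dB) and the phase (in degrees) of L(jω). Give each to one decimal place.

|L| = 21.2 dB, ∠L = -72.9 deg

|j13.3 + 4.1| = √(13.3² + 4.1²) = 13.92
|L(j13.3)| = 160 / 13.92 = 11.496
20 log₁₀(11.496) = 21.21 dB
∠(j13.3 + 4.1) = arctan(13.3/4.1) = 72.87°
∠L(j13.3) = −72.87° = -72.87°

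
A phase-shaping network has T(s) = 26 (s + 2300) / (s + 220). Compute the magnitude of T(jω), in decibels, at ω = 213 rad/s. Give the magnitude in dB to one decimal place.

|j213 + 2300| = √(213² + 2300²) = 2310
|j213 + 220| = √(213² + 220²) = 306.2
|T(j213)| = 26 × 2310 / 306.2 = 196.12
20 log₁₀(196.12) = 45.85 dB

45.9 dB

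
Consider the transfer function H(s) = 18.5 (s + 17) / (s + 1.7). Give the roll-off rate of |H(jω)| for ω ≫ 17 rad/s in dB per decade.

0 dB/decade

With 1 zero and 1 pole, the high-frequency asymptotic slope is 20 × (1 − 1) = 0 dB/decade.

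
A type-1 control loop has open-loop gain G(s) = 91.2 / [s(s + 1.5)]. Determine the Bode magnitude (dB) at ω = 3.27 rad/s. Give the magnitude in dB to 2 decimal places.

17.79 dB

|j3.27 + 1.5| = √(3.27² + 1.5²) = 3.598
|j3.27| = 3.27
|G(j3.27)| = 91.2 / (3.598 × 3.27) = 7.7523
20 log₁₀(7.7523) = 17.789 dB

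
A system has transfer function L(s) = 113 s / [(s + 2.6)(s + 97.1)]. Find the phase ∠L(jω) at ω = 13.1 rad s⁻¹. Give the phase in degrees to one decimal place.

∠(j13.1) = 90.00°
∠(j13.1 + 2.6) = arctan(13.1/2.6) = 78.77°
∠(j13.1 + 97.1) = arctan(13.1/97.1) = 7.68°
∠L(j13.1) = 90.00° − (78.77° + 7.68°) = 3.54°

3.5 deg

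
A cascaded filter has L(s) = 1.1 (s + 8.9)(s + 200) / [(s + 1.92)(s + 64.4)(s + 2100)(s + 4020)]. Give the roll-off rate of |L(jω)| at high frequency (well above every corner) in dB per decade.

-40 dB/decade

With 2 zeros and 4 poles, the high-frequency asymptotic slope is 20 × (2 − 4) = -40 dB/decade.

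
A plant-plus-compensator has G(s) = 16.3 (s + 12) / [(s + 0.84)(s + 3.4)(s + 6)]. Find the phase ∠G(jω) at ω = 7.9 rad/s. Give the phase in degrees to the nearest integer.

-170 deg

∠(j7.9 + 12) = arctan(7.9/12) = 33.36°
∠(j7.9 + 0.84) = arctan(7.9/0.84) = 83.93°
∠(j7.9 + 3.4) = arctan(7.9/3.4) = 66.71°
∠(j7.9 + 6) = arctan(7.9/6) = 52.78°
∠G(j7.9) = 33.36° − (83.93° + 66.71° + 52.78°) = -170.07°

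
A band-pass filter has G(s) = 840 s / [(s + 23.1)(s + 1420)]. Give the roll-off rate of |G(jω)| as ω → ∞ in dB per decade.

-20 dB/decade

With 1 zero and 2 poles, the high-frequency asymptotic slope is 20 × (1 − 2) = -20 dB/decade.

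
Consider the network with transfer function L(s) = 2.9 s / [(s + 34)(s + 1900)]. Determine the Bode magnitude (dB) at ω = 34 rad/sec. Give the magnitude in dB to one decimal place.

-59.3 dB

|j34| = 34
|j34 + 34| = √(34² + 34²) = 48.08
|j34 + 1900| = √(34² + 1900²) = 1900
|L(j34)| = 2.9 × 34 / (48.08 × 1900) = 0.0010791
20 log₁₀(0.0010791) = -59.34 dB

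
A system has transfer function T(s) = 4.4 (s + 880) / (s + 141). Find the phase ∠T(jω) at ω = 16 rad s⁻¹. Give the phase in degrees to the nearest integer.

-5°

∠(j16 + 880) = arctan(16/880) = 1.04°
∠(j16 + 141) = arctan(16/141) = 6.47°
∠T(j16) = 1.04° − 6.47° = -5.43°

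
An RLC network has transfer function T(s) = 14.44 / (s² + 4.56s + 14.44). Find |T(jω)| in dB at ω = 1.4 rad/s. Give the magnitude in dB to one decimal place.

0.3 dB

|(j1.4)² + 4.56(j1.4) + 14.44| = |12.48 + j6.384| = 14.02
|T(j1.4)| = 14.44 / 14.02 = 1.0301
20 log₁₀(1.0301) = 0.26 dB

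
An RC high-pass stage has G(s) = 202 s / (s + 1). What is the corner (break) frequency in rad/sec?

1 rad/sec

The single real pole at s = −1 gives a corner at ω = 1 rad/sec.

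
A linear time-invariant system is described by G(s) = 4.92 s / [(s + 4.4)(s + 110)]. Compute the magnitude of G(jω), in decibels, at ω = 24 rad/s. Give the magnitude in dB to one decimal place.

|j24| = 24
|j24 + 4.4| = √(24² + 4.4²) = 24.4
|j24 + 110| = √(24² + 110²) = 112.6
|G(j24)| = 4.92 × 24 / (24.4 × 112.6) = 0.042983
20 log₁₀(0.042983) = -27.33 dB

-27.3 dB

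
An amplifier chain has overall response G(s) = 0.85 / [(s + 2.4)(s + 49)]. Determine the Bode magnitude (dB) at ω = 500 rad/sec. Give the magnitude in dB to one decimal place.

-109.4 dB

|j500 + 2.4| = √(500² + 2.4²) = 500
|j500 + 49| = √(500² + 49²) = 502.4
|G(j500)| = 0.85 / (500 × 502.4) = 3.3838e-06
20 log₁₀(3.3838e-06) = -109.41 dB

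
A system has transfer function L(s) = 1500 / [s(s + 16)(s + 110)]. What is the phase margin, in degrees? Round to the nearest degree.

Gain crossover: |L(jω)| = 1 at ω ≈ 0.851 rad/sec.
∠L(j0.851) = −90° − arctan(0.851/16) − arctan(0.851/110) ≈ -93.49°
PM = 180° + (-93.49°) = 86.51°

87°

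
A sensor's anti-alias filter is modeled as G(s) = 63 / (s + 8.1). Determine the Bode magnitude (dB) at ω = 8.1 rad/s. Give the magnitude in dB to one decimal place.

14.8 dB

|j8.1 + 8.1| = √(8.1² + 8.1²) = 11.46
|G(j8.1)| = 63 / 11.46 = 5.4997
20 log₁₀(5.4997) = 14.81 dB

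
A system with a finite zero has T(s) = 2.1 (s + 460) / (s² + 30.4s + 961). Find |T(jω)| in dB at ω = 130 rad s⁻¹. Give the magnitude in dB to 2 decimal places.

-24.28 dB

|j130 + 460| = √(130² + 460²) = 478
|(j130)² + 30.4(j130) + 961| = |-15939 + j3952| = 1.642e+04
|T(j130)| = 2.1 × 478 / 1.642e+04 = 0.061129
20 log₁₀(0.061129) = -24.275 dB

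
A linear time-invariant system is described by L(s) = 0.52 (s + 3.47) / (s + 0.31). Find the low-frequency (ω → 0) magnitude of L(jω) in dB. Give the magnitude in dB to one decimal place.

15.3 dB

L(0) = 0.52 × 3.47 / 0.31 = 5.8206
20 log₁₀(5.8206) = 15.30 dB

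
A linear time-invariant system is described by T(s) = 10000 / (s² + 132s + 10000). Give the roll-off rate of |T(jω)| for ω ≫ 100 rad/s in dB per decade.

-40 dB/decade

With 0 zeros and 2 poles, the high-frequency asymptotic slope is 20 × (0 − 2) = -40 dB/decade.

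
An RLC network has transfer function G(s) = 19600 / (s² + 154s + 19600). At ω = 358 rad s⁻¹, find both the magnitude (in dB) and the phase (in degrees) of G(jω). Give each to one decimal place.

|G| = -15.9 dB, ∠G = -153.1°

|(j358)² + 154(j358) + 19600| = |-1.0856e+05 + j55132| = 1.218e+05
|G(j358)| = 19600 / 1.218e+05 = 0.16097
20 log₁₀(0.16097) = -15.87 dB
∠[(j358)² + 154(j358) + 19600] = ∠[-1.0856e+05 + j55132] = 153.08°
∠G(j358) = −153.08° = -153.08°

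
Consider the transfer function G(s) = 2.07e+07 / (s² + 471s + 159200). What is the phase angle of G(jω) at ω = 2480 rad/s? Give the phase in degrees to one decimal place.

∠[(j2480)² + 471(j2480) + 159200] = ∠[-5.9912e+06 + j1.1681e+06] = 168.97°
∠G(j2480) = −168.97° = -168.97°

-169.0 deg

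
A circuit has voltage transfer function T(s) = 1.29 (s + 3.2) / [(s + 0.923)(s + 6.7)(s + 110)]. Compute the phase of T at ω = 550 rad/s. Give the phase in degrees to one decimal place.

∠(j550 + 3.2) = arctan(550/3.2) = 89.67°
∠(j550 + 0.923) = arctan(550/0.923) = 89.90°
∠(j550 + 6.7) = arctan(550/6.7) = 89.30°
∠(j550 + 110) = arctan(550/110) = 78.69°
∠T(j550) = 89.67° − (89.90° + 89.30° + 78.69°) = -168.23°

-168.2°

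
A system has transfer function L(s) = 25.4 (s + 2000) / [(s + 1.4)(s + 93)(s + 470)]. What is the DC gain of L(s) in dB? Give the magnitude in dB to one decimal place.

L(0) = 25.4 × 2000 / (1.4 × 93 × 470) = 0.83015
20 log₁₀(0.83015) = -1.62 dB

-1.6 dB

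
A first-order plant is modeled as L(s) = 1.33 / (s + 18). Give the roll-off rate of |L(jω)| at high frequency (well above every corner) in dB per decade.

With 0 zeros and 1 pole, the high-frequency asymptotic slope is 20 × (0 − 1) = -20 dB/decade.

-20 dB/decade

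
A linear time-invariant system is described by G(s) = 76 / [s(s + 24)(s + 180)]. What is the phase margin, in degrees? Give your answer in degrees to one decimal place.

Gain crossover: |G(jω)| = 1 at ω ≈ 0.0176 rad/s.
∠G(j0.0176) = −90° − arctan(0.0176/24) − arctan(0.0176/180) ≈ -90.05°
PM = 180° + (-90.05°) = 89.95°

90.0°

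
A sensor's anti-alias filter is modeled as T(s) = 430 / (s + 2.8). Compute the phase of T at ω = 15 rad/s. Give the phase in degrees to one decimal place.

-79.4°

∠(j15 + 2.8) = arctan(15/2.8) = 79.43°
∠T(j15) = −79.43° = -79.43°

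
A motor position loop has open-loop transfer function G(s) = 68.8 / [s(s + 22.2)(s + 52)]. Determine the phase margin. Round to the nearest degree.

Gain crossover: |G(jω)| = 1 at ω ≈ 0.0596 rad/s.
∠G(j0.0596) = −90° − arctan(0.0596/22.2) − arctan(0.0596/52) ≈ -90.22°
PM = 180° + (-90.22°) = 89.78°

90°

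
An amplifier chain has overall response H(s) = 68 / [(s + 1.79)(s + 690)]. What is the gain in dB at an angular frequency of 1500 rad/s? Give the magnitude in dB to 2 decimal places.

-91.23 dB

|j1500 + 1.79| = √(1500² + 1.79²) = 1500
|j1500 + 690| = √(1500² + 690²) = 1651
|H(j1500)| = 68 / (1500 × 1651) = 2.7457e-05
20 log₁₀(2.7457e-05) = -91.227 dB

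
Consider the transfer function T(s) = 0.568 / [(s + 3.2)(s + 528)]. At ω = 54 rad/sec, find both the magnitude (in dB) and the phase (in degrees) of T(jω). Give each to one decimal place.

|T| = -94.1 dB, ∠T = -92.4 deg

|j54 + 3.2| = √(54² + 3.2²) = 54.09
|j54 + 528| = √(54² + 528²) = 530.8
|T(j54)| = 0.568 / (54.09 × 530.8) = 1.9783e-05
20 log₁₀(1.9783e-05) = -94.07 dB
∠(j54 + 3.2) = arctan(54/3.2) = 86.61°
∠(j54 + 528) = arctan(54/528) = 5.84°
∠T(j54) = − (86.61° + 5.84°) = -92.45°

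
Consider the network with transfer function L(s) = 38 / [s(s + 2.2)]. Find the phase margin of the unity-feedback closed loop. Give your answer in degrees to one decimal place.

Gain crossover: |L(jω)| = 1 at ω ≈ 5.97 rad s⁻¹.
∠L(j5.97) = −90° − arctan(5.97/2.2) ≈ -159.77°
PM = 180° + (-159.77°) = 20.23°

20.2°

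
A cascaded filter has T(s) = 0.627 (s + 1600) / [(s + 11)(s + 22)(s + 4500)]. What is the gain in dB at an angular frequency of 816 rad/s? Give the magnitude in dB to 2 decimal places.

-128.64 dB

|j816 + 1600| = √(816² + 1600²) = 1796
|j816 + 11| = √(816² + 11²) = 816.1
|j816 + 22| = √(816² + 22²) = 816.3
|j816 + 4500| = √(816² + 4500²) = 4573
|T(j816)| = 0.627 × 1796 / (816.1 × 816.3 × 4573) = 3.6964e-07
20 log₁₀(3.6964e-07) = -128.645 dB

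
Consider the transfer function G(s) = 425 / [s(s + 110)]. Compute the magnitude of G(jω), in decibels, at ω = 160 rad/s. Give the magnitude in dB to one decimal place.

|j160 + 110| = √(160² + 110²) = 194.2
|j160| = 160
|G(j160)| = 425 / (194.2 × 160) = 0.01368
20 log₁₀(0.01368) = -37.28 dB

-37.3 dB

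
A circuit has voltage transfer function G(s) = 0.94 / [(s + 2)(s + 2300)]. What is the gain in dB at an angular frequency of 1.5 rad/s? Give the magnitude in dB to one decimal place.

-75.7 dB

|j1.5 + 2| = √(1.5² + 2²) = 2.5
|j1.5 + 2300| = √(1.5² + 2300²) = 2300
|G(j1.5)| = 0.94 / (2.5 × 2300) = 0.00016348
20 log₁₀(0.00016348) = -75.73 dB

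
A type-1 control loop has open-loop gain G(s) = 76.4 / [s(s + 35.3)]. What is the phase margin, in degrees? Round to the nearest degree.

86°

Gain crossover: |G(jω)| = 1 at ω ≈ 2.16 rad/s.
∠G(j2.16) = −90° − arctan(2.16/35.3) ≈ -93.50°
PM = 180° + (-93.50°) = 86.50°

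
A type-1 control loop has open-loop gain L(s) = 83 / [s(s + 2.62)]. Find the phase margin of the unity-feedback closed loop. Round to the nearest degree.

Gain crossover: |L(jω)| = 1 at ω ≈ 8.92 rad/s.
∠L(j8.92) = −90° − arctan(8.92/2.62) ≈ -163.64°
PM = 180° + (-163.64°) = 16.36°

16°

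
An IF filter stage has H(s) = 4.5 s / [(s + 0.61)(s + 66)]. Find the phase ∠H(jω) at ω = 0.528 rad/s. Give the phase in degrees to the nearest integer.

∠(j0.528) = 90.00°
∠(j0.528 + 0.61) = arctan(0.528/0.61) = 40.88°
∠(j0.528 + 66) = arctan(0.528/66) = 0.46°
∠H(j0.528) = 90.00° − (40.88° + 0.46°) = 48.66°

49°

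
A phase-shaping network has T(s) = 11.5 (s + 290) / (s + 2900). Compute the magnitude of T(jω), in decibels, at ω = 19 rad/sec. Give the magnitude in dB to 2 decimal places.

|j19 + 290| = √(19² + 290²) = 290.6
|j19 + 2900| = √(19² + 2900²) = 2900
|T(j19)| = 11.5 × 290.6 / 2900 = 1.1524
20 log₁₀(1.1524) = 1.232 dB

1.23 dB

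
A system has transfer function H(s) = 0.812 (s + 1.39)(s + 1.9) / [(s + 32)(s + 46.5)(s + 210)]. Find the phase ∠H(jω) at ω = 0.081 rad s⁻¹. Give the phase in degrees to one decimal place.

∠(j0.081 + 1.39) = arctan(0.081/1.39) = 3.34°
∠(j0.081 + 1.9) = arctan(0.081/1.9) = 2.44°
∠(j0.081 + 32) = arctan(0.081/32) = 0.15°
∠(j0.081 + 46.5) = arctan(0.081/46.5) = 0.10°
∠(j0.081 + 210) = arctan(0.081/210) = 0.02°
∠H(j0.081) = 3.34° + 2.44° − (0.15° + 0.10° + 0.02°) = 5.51°

5.5°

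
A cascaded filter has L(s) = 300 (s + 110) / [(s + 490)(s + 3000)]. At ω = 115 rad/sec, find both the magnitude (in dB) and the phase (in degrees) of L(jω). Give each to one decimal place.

|j115 + 110| = √(115² + 110²) = 159.1
|j115 + 490| = √(115² + 490²) = 503.3
|j115 + 3000| = √(115² + 3000²) = 3002
|L(j115)| = 300 × 159.1 / (503.3 × 3002) = 0.031595
20 log₁₀(0.031595) = -30.01 dB
∠(j115 + 110) = arctan(115/110) = 46.27°
∠(j115 + 490) = arctan(115/490) = 13.21°
∠(j115 + 3000) = arctan(115/3000) = 2.20°
∠L(j115) = 46.27° − (13.21° + 2.20°) = 30.87°

|L| = -30.0 dB, ∠L = 30.9 deg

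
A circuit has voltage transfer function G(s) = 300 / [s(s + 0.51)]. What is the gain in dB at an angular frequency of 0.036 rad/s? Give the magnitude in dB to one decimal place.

|j0.036 + 0.51| = √(0.036² + 0.51²) = 0.5113
|j0.036| = 0.036
|G(j0.036)| = 300 / (0.5113 × 0.036) = 16299
20 log₁₀(16299) = 84.24 dB

84.2 dB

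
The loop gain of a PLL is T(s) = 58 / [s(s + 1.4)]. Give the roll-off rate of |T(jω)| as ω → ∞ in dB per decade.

With 0 zeros and 2 poles, the high-frequency asymptotic slope is 20 × (0 − 2) = -40 dB/decade.

-40 dB/decade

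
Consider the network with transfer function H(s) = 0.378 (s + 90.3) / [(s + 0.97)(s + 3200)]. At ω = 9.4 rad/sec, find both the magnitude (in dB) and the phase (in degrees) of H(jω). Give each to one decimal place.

|H| = -58.9 dB, ∠H = -78.3°

|j9.4 + 90.3| = √(9.4² + 90.3²) = 90.79
|j9.4 + 0.97| = √(9.4² + 0.97²) = 9.45
|j9.4 + 3200| = √(9.4² + 3200²) = 3200
|H(j9.4)| = 0.378 × 90.79 / (9.45 × 3200) = 0.0011349
20 log₁₀(0.0011349) = -58.90 dB
∠(j9.4 + 90.3) = arctan(9.4/90.3) = 5.94°
∠(j9.4 + 0.97) = arctan(9.4/0.97) = 84.11°
∠(j9.4 + 3200) = arctan(9.4/3200) = 0.17°
∠H(j9.4) = 5.94° − (84.11° + 0.17°) = -78.33°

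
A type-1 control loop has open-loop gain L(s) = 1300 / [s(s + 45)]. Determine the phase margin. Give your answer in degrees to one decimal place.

Gain crossover: |L(jω)| = 1 at ω ≈ 25.2 rad/sec.
∠L(j25.2) = −90° − arctan(25.2/45) ≈ -119.25°
PM = 180° + (-119.25°) = 60.75°

60.7°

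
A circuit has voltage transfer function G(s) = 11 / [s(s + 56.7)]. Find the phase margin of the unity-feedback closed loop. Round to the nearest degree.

Gain crossover: |G(jω)| = 1 at ω ≈ 0.194 rad s⁻¹.
∠G(j0.194) = −90° − arctan(0.194/56.7) ≈ -90.20°
PM = 180° + (-90.20°) = 89.80°

90°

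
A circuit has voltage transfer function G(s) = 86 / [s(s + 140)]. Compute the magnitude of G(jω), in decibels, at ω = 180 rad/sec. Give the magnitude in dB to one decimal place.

-53.6 dB

|j180 + 140| = √(180² + 140²) = 228
|j180| = 180
|G(j180)| = 86 / (228 × 180) = 0.0020952
20 log₁₀(0.0020952) = -53.58 dB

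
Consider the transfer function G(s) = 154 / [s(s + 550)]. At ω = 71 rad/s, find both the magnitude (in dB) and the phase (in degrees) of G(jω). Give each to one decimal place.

|G| = -48.2 dB, ∠G = -97.4°

|j71 + 550| = √(71² + 550²) = 554.6
|j71| = 71
|G(j71)| = 154 / (554.6 × 71) = 0.0039112
20 log₁₀(0.0039112) = -48.15 dB
∠(j71 + 550) = arctan(71/550) = 7.36°
∠(j71) = 90.00°
∠G(j71) = − (7.36° + 90.00°) = -97.36°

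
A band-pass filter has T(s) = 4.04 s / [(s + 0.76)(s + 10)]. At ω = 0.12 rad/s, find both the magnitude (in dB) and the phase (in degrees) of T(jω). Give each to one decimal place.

|T| = -24.0 dB, ∠T = 80.3°

|j0.12| = 0.12
|j0.12 + 0.76| = √(0.12² + 0.76²) = 0.7694
|j0.12 + 10| = √(0.12² + 10²) = 10
|T(j0.12)| = 4.04 × 0.12 / (0.7694 × 10) = 0.063004
20 log₁₀(0.063004) = -24.01 dB
∠(j0.12) = 90.00°
∠(j0.12 + 0.76) = arctan(0.12/0.76) = 8.97°
∠(j0.12 + 10) = arctan(0.12/10) = 0.69°
∠T(j0.12) = 90.00° − (8.97° + 0.69°) = 80.34°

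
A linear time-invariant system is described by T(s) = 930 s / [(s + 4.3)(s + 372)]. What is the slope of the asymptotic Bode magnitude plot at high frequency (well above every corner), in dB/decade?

-20 dB/decade

With 1 zero and 2 poles, the high-frequency asymptotic slope is 20 × (1 − 2) = -20 dB/decade.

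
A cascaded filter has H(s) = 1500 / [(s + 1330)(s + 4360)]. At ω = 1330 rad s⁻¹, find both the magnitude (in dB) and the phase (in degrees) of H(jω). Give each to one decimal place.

|j1330 + 1330| = √(1330² + 1330²) = 1881
|j1330 + 4360| = √(1330² + 4360²) = 4558
|H(j1330)| = 1500 / (1881 × 4558) = 0.00017495
20 log₁₀(0.00017495) = -75.14 dB
∠(j1330 + 1330) = arctan(1330/1330) = 45.00°
∠(j1330 + 4360) = arctan(1330/4360) = 16.96°
∠H(j1330) = − (45.00° + 16.96°) = -61.96°

|H| = -75.1 dB, ∠H = -62.0°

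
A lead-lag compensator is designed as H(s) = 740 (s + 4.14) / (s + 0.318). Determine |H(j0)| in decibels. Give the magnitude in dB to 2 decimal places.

79.68 dB

H(0) = 740 × 4.14 / 0.318 = 9634
20 log₁₀(9634) = 79.676 dB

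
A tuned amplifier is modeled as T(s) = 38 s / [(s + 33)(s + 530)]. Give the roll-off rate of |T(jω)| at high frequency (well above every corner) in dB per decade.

-20 dB/decade

With 1 zero and 2 poles, the high-frequency asymptotic slope is 20 × (1 − 2) = -20 dB/decade.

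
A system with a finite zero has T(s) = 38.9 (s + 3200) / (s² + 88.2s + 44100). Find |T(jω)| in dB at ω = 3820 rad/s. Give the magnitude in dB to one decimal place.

-37.5 dB

|j3820 + 3200| = √(3820² + 3200²) = 4983
|(j3820)² + 88.2(j3820) + 44100| = |-1.4548e+07 + j3.3692e+05| = 1.455e+07
|T(j3820)| = 38.9 × 4983 / 1.455e+07 = 0.013321
20 log₁₀(0.013321) = -37.51 dB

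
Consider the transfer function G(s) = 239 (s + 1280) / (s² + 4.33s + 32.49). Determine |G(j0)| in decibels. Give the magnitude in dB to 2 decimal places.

79.48 dB

G(0) = 239 × 1280 / 32.49 = 9415.8
20 log₁₀(9415.8) = 79.477 dB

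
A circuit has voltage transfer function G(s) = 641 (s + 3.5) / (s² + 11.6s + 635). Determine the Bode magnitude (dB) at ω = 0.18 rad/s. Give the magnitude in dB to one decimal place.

11.0 dB

|j0.18 + 3.5| = √(0.18² + 3.5²) = 3.505
|(j0.18)² + 11.6(j0.18) + 635| = |634.97 + j2.088| = 635
|G(j0.18)| = 641 × 3.505 / 635 = 3.5379
20 log₁₀(3.5379) = 10.97 dB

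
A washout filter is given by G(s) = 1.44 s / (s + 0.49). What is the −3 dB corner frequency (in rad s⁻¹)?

0.49 rad s⁻¹

For a single-pole high-pass, the −3 dB point is at the pole: ω = 0.49 rad s⁻¹.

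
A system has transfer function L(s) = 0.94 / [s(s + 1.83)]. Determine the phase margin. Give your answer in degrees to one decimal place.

74.8°

Gain crossover: |L(jω)| = 1 at ω ≈ 0.496 rad/s.
∠L(j0.496) = −90° − arctan(0.496/1.83) ≈ -105.16°
PM = 180° + (-105.16°) = 74.84°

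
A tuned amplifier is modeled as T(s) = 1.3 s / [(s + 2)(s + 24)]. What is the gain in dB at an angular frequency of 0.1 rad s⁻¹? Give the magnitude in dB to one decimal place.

|j0.1| = 0.1
|j0.1 + 2| = √(0.1² + 2²) = 2.002
|j0.1 + 24| = √(0.1² + 24²) = 24
|T(j0.1)| = 1.3 × 0.1 / (2.002 × 24) = 0.0027049
20 log₁₀(0.0027049) = -51.36 dB

-51.4 dB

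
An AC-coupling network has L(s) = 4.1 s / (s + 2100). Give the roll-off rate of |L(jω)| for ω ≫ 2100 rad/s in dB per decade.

0 dB/decade

With 1 zero and 1 pole, the high-frequency asymptotic slope is 20 × (1 − 1) = 0 dB/decade.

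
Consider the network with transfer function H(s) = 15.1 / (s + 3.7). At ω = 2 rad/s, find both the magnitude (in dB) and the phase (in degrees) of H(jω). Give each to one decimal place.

|j2 + 3.7| = √(2² + 3.7²) = 4.206
|H(j2)| = 15.1 / 4.206 = 3.5902
20 log₁₀(3.5902) = 11.10 dB
∠(j2 + 3.7) = arctan(2/3.7) = 28.39°
∠H(j2) = −28.39° = -28.39°

|H| = 11.1 dB, ∠H = -28.4 deg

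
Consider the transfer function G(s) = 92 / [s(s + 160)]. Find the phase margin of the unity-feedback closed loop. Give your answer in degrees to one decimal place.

89.8°

Gain crossover: |G(jω)| = 1 at ω ≈ 0.575 rad/sec.
∠G(j0.575) = −90° − arctan(0.575/160) ≈ -90.21°
PM = 180° + (-90.21°) = 89.79°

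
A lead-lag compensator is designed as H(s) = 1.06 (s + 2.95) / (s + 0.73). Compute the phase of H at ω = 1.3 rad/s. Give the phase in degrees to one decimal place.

∠(j1.3 + 2.95) = arctan(1.3/2.95) = 23.78°
∠(j1.3 + 0.73) = arctan(1.3/0.73) = 60.68°
∠H(j1.3) = 23.78° − 60.68° = -36.90°

-36.9°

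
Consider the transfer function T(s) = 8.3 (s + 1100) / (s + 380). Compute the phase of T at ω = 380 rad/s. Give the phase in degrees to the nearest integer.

∠(j380 + 1100) = arctan(380/1100) = 19.06°
∠(j380 + 380) = arctan(380/380) = 45.00°
∠T(j380) = 19.06° − 45.00° = -25.94°

-26°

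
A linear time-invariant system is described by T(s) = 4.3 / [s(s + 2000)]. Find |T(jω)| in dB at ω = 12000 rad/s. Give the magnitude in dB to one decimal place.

|j12000 + 2000| = √(12000² + 2000²) = 1.217e+04
|j12000| = 1.2e+04
|T(j12000)| = 4.3 / (1.217e+04 × 1.2e+04) = 2.9455e-08
20 log₁₀(2.9455e-08) = -150.62 dB

-150.6 dB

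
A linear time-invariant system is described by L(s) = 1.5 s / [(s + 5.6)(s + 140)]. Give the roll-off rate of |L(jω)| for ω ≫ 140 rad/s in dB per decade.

With 1 zero and 2 poles, the high-frequency asymptotic slope is 20 × (1 − 2) = -20 dB/decade.

-20 dB/decade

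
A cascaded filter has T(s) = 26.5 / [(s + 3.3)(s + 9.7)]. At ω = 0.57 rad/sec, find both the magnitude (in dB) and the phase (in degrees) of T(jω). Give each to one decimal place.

|j0.57 + 3.3| = √(0.57² + 3.3²) = 3.349
|j0.57 + 9.7| = √(0.57² + 9.7²) = 9.717
|T(j0.57)| = 26.5 / (3.349 × 9.717) = 0.81438
20 log₁₀(0.81438) = -1.78 dB
∠(j0.57 + 3.3) = arctan(0.57/3.3) = 9.80°
∠(j0.57 + 9.7) = arctan(0.57/9.7) = 3.36°
∠T(j0.57) = − (9.80° + 3.36°) = -13.16°

|T| = -1.8 dB, ∠T = -13.2°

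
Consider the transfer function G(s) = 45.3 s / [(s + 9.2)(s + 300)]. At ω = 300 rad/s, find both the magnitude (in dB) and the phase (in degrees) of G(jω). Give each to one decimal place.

|j300| = 300
|j300 + 9.2| = √(300² + 9.2²) = 300.1
|j300 + 300| = √(300² + 300²) = 424.3
|G(j300)| = 45.3 × 300 / (300.1 × 424.3) = 0.10672
20 log₁₀(0.10672) = -19.43 dB
∠(j300) = 90.00°
∠(j300 + 9.2) = arctan(300/9.2) = 88.24°
∠(j300 + 300) = arctan(300/300) = 45.00°
∠G(j300) = 90.00° − (88.24° + 45.00°) = -43.24°

|G| = -19.4 dB, ∠G = -43.2°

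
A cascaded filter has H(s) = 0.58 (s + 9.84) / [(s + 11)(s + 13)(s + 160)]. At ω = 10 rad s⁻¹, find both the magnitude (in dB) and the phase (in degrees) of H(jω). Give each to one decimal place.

|j10 + 9.84| = √(10² + 9.84²) = 14.03
|j10 + 11| = √(10² + 11²) = 14.87
|j10 + 13| = √(10² + 13²) = 16.4
|j10 + 160| = √(10² + 160²) = 160.3
|H(j10)| = 0.58 × 14.03 / (14.87 × 16.4 × 160.3) = 0.00020818
20 log₁₀(0.00020818) = -73.63 dB
∠(j10 + 9.84) = arctan(10/9.84) = 45.46°
∠(j10 + 11) = arctan(10/11) = 42.27°
∠(j10 + 13) = arctan(10/13) = 37.57°
∠(j10 + 160) = arctan(10/160) = 3.58°
∠H(j10) = 45.46° − (42.27° + 37.57° + 3.58°) = -37.96°

|H| = -73.6 dB, ∠H = -38.0°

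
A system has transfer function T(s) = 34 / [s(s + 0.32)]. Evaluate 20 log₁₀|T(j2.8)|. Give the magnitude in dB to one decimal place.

|j2.8 + 0.32| = √(2.8² + 0.32²) = 2.818
|j2.8| = 2.8
|T(j2.8)| = 34 / (2.818 × 2.8) = 4.3087
20 log₁₀(4.3087) = 12.69 dB

12.7 dB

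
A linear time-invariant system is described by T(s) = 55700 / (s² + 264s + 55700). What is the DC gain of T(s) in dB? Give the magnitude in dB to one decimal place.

0.0 dB

T(0) = 55700 / 55700 = 1
20 log₁₀(1) = 0.00 dB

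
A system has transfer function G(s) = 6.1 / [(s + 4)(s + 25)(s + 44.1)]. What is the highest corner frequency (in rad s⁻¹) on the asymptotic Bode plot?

Break frequencies occur at each pole and zero magnitude: 4 rad s⁻¹, 25 rad s⁻¹, 44.1 rad s⁻¹.
The highest is 44.1 rad s⁻¹.

44.1 rad s⁻¹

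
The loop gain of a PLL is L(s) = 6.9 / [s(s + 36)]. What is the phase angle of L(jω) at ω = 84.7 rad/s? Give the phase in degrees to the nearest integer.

-157 deg

∠(j84.7 + 36) = arctan(84.7/36) = 66.97°
∠(j84.7) = 90.00°
∠L(j84.7) = − (66.97° + 90.00°) = -156.97°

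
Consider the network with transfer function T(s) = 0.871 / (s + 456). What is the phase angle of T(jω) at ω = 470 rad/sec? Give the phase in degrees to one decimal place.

-45.9°

∠(j470 + 456) = arctan(470/456) = 45.87°
∠T(j470) = −45.87° = -45.87°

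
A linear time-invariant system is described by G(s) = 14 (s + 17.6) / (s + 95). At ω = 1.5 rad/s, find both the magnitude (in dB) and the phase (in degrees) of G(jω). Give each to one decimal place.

|G| = 8.3 dB, ∠G = 4.0°

|j1.5 + 17.6| = √(1.5² + 17.6²) = 17.66
|j1.5 + 95| = √(1.5² + 95²) = 95.01
|G(j1.5)| = 14 × 17.66 / 95.01 = 2.6028
20 log₁₀(2.6028) = 8.31 dB
∠(j1.5 + 17.6) = arctan(1.5/17.6) = 4.87°
∠(j1.5 + 95) = arctan(1.5/95) = 0.90°
∠G(j1.5) = 4.87° − 0.90° = 3.97°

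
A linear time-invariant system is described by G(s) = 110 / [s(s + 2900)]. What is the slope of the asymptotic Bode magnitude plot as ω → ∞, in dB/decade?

With 0 zeros and 2 poles, the high-frequency asymptotic slope is 20 × (0 − 2) = -40 dB/decade.

-40 dB/decade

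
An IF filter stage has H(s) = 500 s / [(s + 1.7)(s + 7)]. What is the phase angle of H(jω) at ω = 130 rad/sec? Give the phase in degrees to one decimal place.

∠(j130) = 90.00°
∠(j130 + 1.7) = arctan(130/1.7) = 89.25°
∠(j130 + 7) = arctan(130/7) = 86.92°
∠H(j130) = 90.00° − (89.25° + 86.92°) = -86.17°

-86.2 deg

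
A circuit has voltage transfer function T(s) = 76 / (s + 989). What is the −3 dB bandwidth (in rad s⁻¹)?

989 rad s⁻¹

For a single-pole low-pass, the −3 dB point is at the pole: ω = 989 rad s⁻¹.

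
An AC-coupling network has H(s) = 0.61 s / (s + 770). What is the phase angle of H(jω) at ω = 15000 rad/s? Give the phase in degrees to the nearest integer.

3°

∠(j15000) = 90.00°
∠(j15000 + 770) = arctan(15000/770) = 87.06°
∠H(j15000) = 90.00° − 87.06° = 2.94°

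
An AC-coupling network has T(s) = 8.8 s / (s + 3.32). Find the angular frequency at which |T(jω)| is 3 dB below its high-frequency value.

3.32 rad s⁻¹

For a single-pole high-pass, the −3 dB point is at the pole: ω = 3.32 rad s⁻¹.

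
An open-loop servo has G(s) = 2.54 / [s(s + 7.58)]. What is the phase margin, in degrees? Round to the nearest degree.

Gain crossover: |G(jω)| = 1 at ω ≈ 0.335 rad s⁻¹.
∠G(j0.335) = −90° − arctan(0.335/7.58) ≈ -92.53°
PM = 180° + (-92.53°) = 87.47°

87°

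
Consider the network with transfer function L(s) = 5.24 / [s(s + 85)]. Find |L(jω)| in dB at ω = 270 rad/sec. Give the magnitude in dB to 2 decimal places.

-83.28 dB

|j270 + 85| = √(270² + 85²) = 283.1
|j270| = 270
|L(j270)| = 5.24 / (283.1 × 270) = 6.8562e-05
20 log₁₀(6.8562e-05) = -83.278 dB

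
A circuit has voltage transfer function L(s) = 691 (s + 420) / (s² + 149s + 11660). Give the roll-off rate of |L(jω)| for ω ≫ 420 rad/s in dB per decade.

With 1 zero and 2 poles, the high-frequency asymptotic slope is 20 × (1 − 2) = -20 dB/decade.

-20 dB/decade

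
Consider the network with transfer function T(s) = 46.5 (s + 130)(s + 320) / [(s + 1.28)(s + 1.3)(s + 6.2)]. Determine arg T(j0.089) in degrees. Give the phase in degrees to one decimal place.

∠(j0.089 + 130) = arctan(0.089/130) = 0.04°
∠(j0.089 + 320) = arctan(0.089/320) = 0.02°
∠(j0.089 + 1.28) = arctan(0.089/1.28) = 3.98°
∠(j0.089 + 1.3) = arctan(0.089/1.3) = 3.92°
∠(j0.089 + 6.2) = arctan(0.089/6.2) = 0.82°
∠T(j0.089) = 0.04° + 0.02° − (3.98° + 3.92° + 0.82°) = -8.66°

-8.7°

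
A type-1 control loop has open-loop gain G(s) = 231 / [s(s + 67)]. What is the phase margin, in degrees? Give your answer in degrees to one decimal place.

87.1°

Gain crossover: |G(jω)| = 1 at ω ≈ 3.44 rad s⁻¹.
∠G(j3.44) = −90° − arctan(3.44/67) ≈ -92.94°
PM = 180° + (-92.94°) = 87.06°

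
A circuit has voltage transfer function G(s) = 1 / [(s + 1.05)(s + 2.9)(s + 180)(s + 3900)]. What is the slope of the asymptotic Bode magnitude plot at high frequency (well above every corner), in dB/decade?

With 0 zeros and 4 poles, the high-frequency asymptotic slope is 20 × (0 − 4) = -80 dB/decade.

-80 dB/decade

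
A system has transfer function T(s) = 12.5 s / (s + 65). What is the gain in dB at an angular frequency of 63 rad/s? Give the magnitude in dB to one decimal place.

18.8 dB

|j63| = 63
|j63 + 65| = √(63² + 65²) = 90.52
|T(j63)| = 12.5 × 63 / 90.52 = 8.6997
20 log₁₀(8.6997) = 18.79 dB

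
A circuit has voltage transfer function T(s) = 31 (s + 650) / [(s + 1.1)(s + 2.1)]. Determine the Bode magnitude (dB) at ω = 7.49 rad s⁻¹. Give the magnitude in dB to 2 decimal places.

50.69 dB

|j7.49 + 650| = √(7.49² + 650²) = 650
|j7.49 + 1.1| = √(7.49² + 1.1²) = 7.57
|j7.49 + 2.1| = √(7.49² + 2.1²) = 7.779
|T(j7.49)| = 31 × 650 / (7.57 × 7.779) = 342.2
20 log₁₀(342.2) = 50.685 dB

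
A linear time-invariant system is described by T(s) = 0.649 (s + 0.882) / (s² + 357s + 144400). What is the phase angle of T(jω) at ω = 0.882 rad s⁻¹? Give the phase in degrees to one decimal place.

∠(j0.882 + 0.882) = arctan(0.882/0.882) = 45.00°
∠[(j0.882)² + 357(j0.882) + 144400] = ∠[1.444e+05 + j314.87] = 0.12°
∠T(j0.882) = 45.00° − 0.12° = 44.88°

44.9°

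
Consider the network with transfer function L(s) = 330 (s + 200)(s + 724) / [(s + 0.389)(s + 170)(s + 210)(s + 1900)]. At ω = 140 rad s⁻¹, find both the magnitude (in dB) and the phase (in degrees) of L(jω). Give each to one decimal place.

|j140 + 200| = √(140² + 200²) = 244.1
|j140 + 724| = √(140² + 724²) = 737.4
|j140 + 0.389| = √(140² + 0.389²) = 140
|j140 + 170| = √(140² + 170²) = 220.2
|j140 + 210| = √(140² + 210²) = 252.4
|j140 + 1900| = √(140² + 1900²) = 1905
|L(j140)| = 330 × 244.1 × 737.4 / (140 × 220.2 × 252.4 × 1905) = 0.0040073
20 log₁₀(0.0040073) = -47.94 dB
∠(j140 + 200) = arctan(140/200) = 34.99°
∠(j140 + 724) = arctan(140/724) = 10.94°
∠(j140 + 0.389) = arctan(140/0.389) = 89.84°
∠(j140 + 170) = arctan(140/170) = 39.47°
∠(j140 + 210) = arctan(140/210) = 33.69°
∠(j140 + 1900) = arctan(140/1900) = 4.21°
∠L(j140) = 34.99° + 10.94° − (89.84° + 39.47° + 33.69° + 4.21°) = -121.28°

|L| = -47.9 dB, ∠L = -121.3°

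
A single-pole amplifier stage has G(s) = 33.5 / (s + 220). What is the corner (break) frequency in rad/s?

The single real pole at s = −220 gives a corner at ω = 220 rad/s.

220 rad/s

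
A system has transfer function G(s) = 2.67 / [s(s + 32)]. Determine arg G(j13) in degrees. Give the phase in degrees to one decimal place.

∠(j13 + 32) = arctan(13/32) = 22.11°
∠(j13) = 90.00°
∠G(j13) = − (22.11° + 90.00°) = -112.11°

-112.1°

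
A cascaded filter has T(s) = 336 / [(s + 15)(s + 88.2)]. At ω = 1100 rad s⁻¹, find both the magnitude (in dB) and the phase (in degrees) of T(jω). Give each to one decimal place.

|j1100 + 15| = √(1100² + 15²) = 1100
|j1100 + 88.2| = √(1100² + 88.2²) = 1104
|T(j1100)| = 336 / (1100 × 1104) = 0.00027677
20 log₁₀(0.00027677) = -71.16 dB
∠(j1100 + 15) = arctan(1100/15) = 89.22°
∠(j1100 + 88.2) = arctan(1100/88.2) = 85.42°
∠T(j1100) = − (89.22° + 85.42°) = -174.63°

|T| = -71.2 dB, ∠T = -174.6°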